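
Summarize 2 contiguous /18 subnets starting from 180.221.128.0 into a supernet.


Original prefix: /18
Number of subnets: 2 = 2^1
New prefix = 18 - 1 = 17
Supernet: 180.221.128.0/17


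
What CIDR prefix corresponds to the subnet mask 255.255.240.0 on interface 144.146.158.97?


Binary: 11111111.11111111.11110000.00000000
Count leading 1s
Prefix: /20


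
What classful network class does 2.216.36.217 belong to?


First octet: 2
Binary: 00000010
0xxxxxxx -> Class A (1-126)
Class A, default mask 255.0.0.0 (/8)


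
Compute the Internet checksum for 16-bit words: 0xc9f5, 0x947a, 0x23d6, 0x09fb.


Sum all words (with carry folding):
+ 0xc9f5 = 0xc9f5
+ 0x947a = 0x5e70
+ 0x23d6 = 0x8246
+ 0x09fb = 0x8c41
One's complement: ~0x8c41
Checksum = 0x73be


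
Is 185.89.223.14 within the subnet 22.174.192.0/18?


Subnet network: 22.174.192.0
Test IP AND mask: 185.89.192.0
No, 185.89.223.14 is not in 22.174.192.0/18


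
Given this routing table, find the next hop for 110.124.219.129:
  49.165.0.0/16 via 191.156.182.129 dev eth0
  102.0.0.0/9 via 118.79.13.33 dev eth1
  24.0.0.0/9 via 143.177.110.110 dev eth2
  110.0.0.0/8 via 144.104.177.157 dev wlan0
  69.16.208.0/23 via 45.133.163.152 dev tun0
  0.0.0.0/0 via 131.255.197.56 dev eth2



Longest prefix match for 110.124.219.129:
  /16 49.165.0.0: no
  /9 102.0.0.0: no
  /9 24.0.0.0: no
  /8 110.0.0.0: MATCH
  /23 69.16.208.0: no
  /0 0.0.0.0: MATCH
Selected: next-hop 144.104.177.157 via wlan0 (matched /8)


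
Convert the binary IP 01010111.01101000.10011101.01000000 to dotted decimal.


01010111 = 87
01101000 = 104
10011101 = 157
01000000 = 64
IP: 87.104.157.64


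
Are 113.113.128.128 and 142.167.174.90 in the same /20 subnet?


Mask: 255.255.240.0
113.113.128.128 AND mask = 113.113.128.0
142.167.174.90 AND mask = 142.167.160.0
No, different subnets (113.113.128.0 vs 142.167.160.0)


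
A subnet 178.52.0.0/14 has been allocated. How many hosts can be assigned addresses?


Host bits = 32 - 14 = 18
Total addresses = 2^18 = 262144
Usable = total - 2 (network and broadcast)
Usable hosts: 262142


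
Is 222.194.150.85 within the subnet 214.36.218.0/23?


Subnet network: 214.36.218.0
Test IP AND mask: 222.194.150.0
No, 222.194.150.85 is not in 214.36.218.0/23


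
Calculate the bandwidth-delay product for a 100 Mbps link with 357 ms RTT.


BDP = bandwidth * RTT
= 100 Mbps * 357 ms
= 100 * 1e6 * 357 / 1000 bits
= 35700000 bits
= 4462500 bytes
= 4357.9102 KB
BDP = 35700000 bits (4462500 bytes)


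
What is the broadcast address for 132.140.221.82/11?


Network: 132.128.0.0/11
Host bits = 21
Set all host bits to 1:
Broadcast: 132.159.255.255


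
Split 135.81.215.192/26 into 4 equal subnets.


New prefix = 26 + 2 = 28
Each subnet has 16 addresses
  135.81.215.192/28
  135.81.215.208/28
  135.81.215.224/28
  135.81.215.240/28
Subnets: 135.81.215.192/28, 135.81.215.208/28, 135.81.215.224/28, 135.81.215.240/28


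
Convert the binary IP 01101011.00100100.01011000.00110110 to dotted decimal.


01101011 = 107
00100100 = 36
01011000 = 88
00110110 = 54
IP: 107.36.88.54


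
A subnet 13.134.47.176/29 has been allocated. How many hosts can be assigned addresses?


Host bits = 32 - 29 = 3
Total addresses = 2^3 = 8
Usable = total - 2 (network and broadcast)
Usable hosts: 6


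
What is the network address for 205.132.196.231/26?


IP:   11001101.10000100.11000100.11100111
Mask: 11111111.11111111.11111111.11000000
AND operation:
Net:  11001101.10000100.11000100.11000000
Network: 205.132.196.192/26


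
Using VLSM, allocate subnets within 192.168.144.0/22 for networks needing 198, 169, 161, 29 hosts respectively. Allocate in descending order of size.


198 hosts -> /24 (254 usable): 192.168.144.0/24
169 hosts -> /24 (254 usable): 192.168.145.0/24
161 hosts -> /24 (254 usable): 192.168.146.0/24
29 hosts -> /27 (30 usable): 192.168.147.0/27
Allocation: 192.168.144.0/24 (198 hosts, 254 usable); 192.168.145.0/24 (169 hosts, 254 usable); 192.168.146.0/24 (161 hosts, 254 usable); 192.168.147.0/27 (29 hosts, 30 usable)


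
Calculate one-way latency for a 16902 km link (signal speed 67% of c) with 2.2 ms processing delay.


Speed = 0.67 * 3e5 km/s = 201000 km/s
Propagation delay = 16902 / 201000 = 0.0841 s = 84.0896 ms
Processing delay = 2.2 ms
Total one-way latency = 86.2896 ms


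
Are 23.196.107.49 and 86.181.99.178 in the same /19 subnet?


Mask: 255.255.224.0
23.196.107.49 AND mask = 23.196.96.0
86.181.99.178 AND mask = 86.181.96.0
No, different subnets (23.196.96.0 vs 86.181.96.0)


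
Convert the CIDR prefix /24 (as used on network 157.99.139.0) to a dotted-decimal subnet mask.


/24 means 24 network bits, 8 host bits
Binary: 11111111111111111111111100000000
Mask: 255.255.255.0


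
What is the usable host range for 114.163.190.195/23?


Network: 114.163.190.0
Broadcast: 114.163.191.255
First usable = network + 1
Last usable = broadcast - 1
Range: 114.163.190.1 to 114.163.191.254


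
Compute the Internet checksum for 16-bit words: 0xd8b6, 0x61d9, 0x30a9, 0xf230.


Sum all words (with carry folding):
+ 0xd8b6 = 0xd8b6
+ 0x61d9 = 0x3a90
+ 0x30a9 = 0x6b39
+ 0xf230 = 0x5d6a
One's complement: ~0x5d6a
Checksum = 0xa295


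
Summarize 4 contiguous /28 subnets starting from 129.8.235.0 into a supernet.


Original prefix: /28
Number of subnets: 4 = 2^2
New prefix = 28 - 2 = 26
Supernet: 129.8.235.0/26


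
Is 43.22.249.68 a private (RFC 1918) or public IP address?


RFC 1918 private ranges:
  10.0.0.0/8 (10.0.0.0 - 10.255.255.255)
  172.16.0.0/12 (172.16.0.0 - 172.31.255.255)
  192.168.0.0/16 (192.168.0.0 - 192.168.255.255)
Public (not in any RFC 1918 range)


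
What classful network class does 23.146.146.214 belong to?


First octet: 23
Binary: 00010111
0xxxxxxx -> Class A (1-126)
Class A, default mask 255.0.0.0 (/8)


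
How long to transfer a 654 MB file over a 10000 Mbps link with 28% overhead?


Effective throughput = 10000 * (1 - 28/100) = 7200 Mbps
File size in Mb = 654 * 8 = 5232 Mb
Time = 5232 / 7200
Time = 0.7267 seconds


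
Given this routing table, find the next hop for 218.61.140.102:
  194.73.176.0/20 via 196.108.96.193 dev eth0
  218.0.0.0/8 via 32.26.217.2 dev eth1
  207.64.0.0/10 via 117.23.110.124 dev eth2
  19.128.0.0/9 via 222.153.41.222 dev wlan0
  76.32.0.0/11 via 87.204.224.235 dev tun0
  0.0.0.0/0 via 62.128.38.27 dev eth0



Longest prefix match for 218.61.140.102:
  /20 194.73.176.0: no
  /8 218.0.0.0: MATCH
  /10 207.64.0.0: no
  /9 19.128.0.0: no
  /11 76.32.0.0: no
  /0 0.0.0.0: MATCH
Selected: next-hop 32.26.217.2 via eth1 (matched /8)


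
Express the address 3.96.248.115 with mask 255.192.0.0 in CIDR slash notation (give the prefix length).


Binary: 11111111.11000000.00000000.00000000
Count leading 1s
Prefix: /10


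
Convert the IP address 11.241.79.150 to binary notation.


11 = 00001011
241 = 11110001
79 = 01001111
150 = 10010110
Binary: 00001011.11110001.01001111.10010110


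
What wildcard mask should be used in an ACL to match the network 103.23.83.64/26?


Subnet mask: 255.255.255.192
Wildcard = 255.255.255.255 - subnet mask
255 - 255 = 0
255 - 255 = 0
255 - 255 = 0
255 - 192 = 63
Wildcard: 0.0.0.63


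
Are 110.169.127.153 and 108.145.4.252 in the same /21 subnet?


Mask: 255.255.248.0
110.169.127.153 AND mask = 110.169.120.0
108.145.4.252 AND mask = 108.145.0.0
No, different subnets (110.169.120.0 vs 108.145.0.0)


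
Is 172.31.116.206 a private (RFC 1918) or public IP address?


RFC 1918 private ranges:
  10.0.0.0/8 (10.0.0.0 - 10.255.255.255)
  172.16.0.0/12 (172.16.0.0 - 172.31.255.255)
  192.168.0.0/16 (192.168.0.0 - 192.168.255.255)
Private (in 172.16.0.0/12)


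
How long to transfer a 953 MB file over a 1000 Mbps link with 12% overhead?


Effective throughput = 1000 * (1 - 12/100) = 880 Mbps
File size in Mb = 953 * 8 = 7624 Mb
Time = 7624 / 880
Time = 8.6636 seconds


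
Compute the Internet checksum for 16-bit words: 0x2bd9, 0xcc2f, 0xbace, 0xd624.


Sum all words (with carry folding):
+ 0x2bd9 = 0x2bd9
+ 0xcc2f = 0xf808
+ 0xbace = 0xb2d7
+ 0xd624 = 0x88fc
One's complement: ~0x88fc
Checksum = 0x7703


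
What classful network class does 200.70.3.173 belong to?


First octet: 200
Binary: 11001000
110xxxxx -> Class C (192-223)
Class C, default mask 255.255.255.0 (/24)


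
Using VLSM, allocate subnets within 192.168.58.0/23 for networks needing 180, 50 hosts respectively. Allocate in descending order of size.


180 hosts -> /24 (254 usable): 192.168.58.0/24
50 hosts -> /26 (62 usable): 192.168.59.0/26
Allocation: 192.168.58.0/24 (180 hosts, 254 usable); 192.168.59.0/26 (50 hosts, 62 usable)


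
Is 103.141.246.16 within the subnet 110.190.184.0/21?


Subnet network: 110.190.184.0
Test IP AND mask: 103.141.240.0
No, 103.141.246.16 is not in 110.190.184.0/21


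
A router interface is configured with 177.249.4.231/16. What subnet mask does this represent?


/16 means 16 network bits, 16 host bits
Binary: 11111111111111110000000000000000
Mask: 255.255.0.0


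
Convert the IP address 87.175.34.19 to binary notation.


87 = 01010111
175 = 10101111
34 = 00100010
19 = 00010011
Binary: 01010111.10101111.00100010.00010011


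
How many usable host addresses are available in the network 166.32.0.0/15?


Host bits = 32 - 15 = 17
Total addresses = 2^17 = 131072
Usable = total - 2 (network and broadcast)
Usable hosts: 131070


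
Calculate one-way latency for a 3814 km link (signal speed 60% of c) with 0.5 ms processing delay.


Speed = 0.6 * 3e5 km/s = 180000 km/s
Propagation delay = 3814 / 180000 = 0.0212 s = 21.1889 ms
Processing delay = 0.5 ms
Total one-way latency = 21.6889 ms


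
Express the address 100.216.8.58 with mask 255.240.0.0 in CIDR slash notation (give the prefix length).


Binary: 11111111.11110000.00000000.00000000
Count leading 1s
Prefix: /12


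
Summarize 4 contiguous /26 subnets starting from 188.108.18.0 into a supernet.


Original prefix: /26
Number of subnets: 4 = 2^2
New prefix = 26 - 2 = 24
Supernet: 188.108.18.0/24


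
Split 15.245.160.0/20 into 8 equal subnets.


New prefix = 20 + 3 = 23
Each subnet has 512 addresses
  15.245.160.0/23
  15.245.162.0/23
  15.245.164.0/23
  15.245.166.0/23
  15.245.168.0/23
  15.245.170.0/23
  15.245.172.0/23
  15.245.174.0/23
Subnets: 15.245.160.0/23, 15.245.162.0/23, 15.245.164.0/23, 15.245.166.0/23, 15.245.168.0/23, 15.245.170.0/23, 15.245.172.0/23, 15.245.174.0/23


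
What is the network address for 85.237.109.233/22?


IP:   01010101.11101101.01101101.11101001
Mask: 11111111.11111111.11111100.00000000
AND operation:
Net:  01010101.11101101.01101100.00000000
Network: 85.237.108.0/22


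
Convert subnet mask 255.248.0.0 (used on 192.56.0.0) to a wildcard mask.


Subnet mask: 255.248.0.0
Wildcard = 255.255.255.255 - subnet mask
255 - 255 = 0
255 - 248 = 7
255 - 0 = 255
255 - 0 = 255
Wildcard: 0.7.255.255


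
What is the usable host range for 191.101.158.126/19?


Network: 191.101.128.0
Broadcast: 191.101.159.255
First usable = network + 1
Last usable = broadcast - 1
Range: 191.101.128.1 to 191.101.159.254


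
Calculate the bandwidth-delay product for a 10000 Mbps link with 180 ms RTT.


BDP = bandwidth * RTT
= 10000 Mbps * 180 ms
= 10000 * 1e6 * 180 / 1000 bits
= 1800000000 bits
= 225000000 bytes
= 219726.5625 KB
BDP = 1800000000 bits (225000000 bytes)


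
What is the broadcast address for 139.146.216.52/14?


Network: 139.144.0.0/14
Host bits = 18
Set all host bits to 1:
Broadcast: 139.147.255.255


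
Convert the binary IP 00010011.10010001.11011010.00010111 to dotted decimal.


00010011 = 19
10010001 = 145
11011010 = 218
00010111 = 23
IP: 19.145.218.23


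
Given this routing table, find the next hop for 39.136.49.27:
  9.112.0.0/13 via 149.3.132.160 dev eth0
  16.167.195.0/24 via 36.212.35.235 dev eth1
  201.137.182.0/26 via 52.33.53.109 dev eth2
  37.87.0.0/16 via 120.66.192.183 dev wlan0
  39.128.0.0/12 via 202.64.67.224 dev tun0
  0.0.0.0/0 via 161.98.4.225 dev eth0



Longest prefix match for 39.136.49.27:
  /13 9.112.0.0: no
  /24 16.167.195.0: no
  /26 201.137.182.0: no
  /16 37.87.0.0: no
  /12 39.128.0.0: MATCH
  /0 0.0.0.0: MATCH
Selected: next-hop 202.64.67.224 via tun0 (matched /12)


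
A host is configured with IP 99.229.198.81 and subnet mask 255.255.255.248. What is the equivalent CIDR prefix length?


Binary: 11111111.11111111.11111111.11111000
Count leading 1s
Prefix: /29


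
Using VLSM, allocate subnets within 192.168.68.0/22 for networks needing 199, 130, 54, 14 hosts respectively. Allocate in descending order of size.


199 hosts -> /24 (254 usable): 192.168.68.0/24
130 hosts -> /24 (254 usable): 192.168.69.0/24
54 hosts -> /26 (62 usable): 192.168.70.0/26
14 hosts -> /28 (14 usable): 192.168.70.64/28
Allocation: 192.168.68.0/24 (199 hosts, 254 usable); 192.168.69.0/24 (130 hosts, 254 usable); 192.168.70.0/26 (54 hosts, 62 usable); 192.168.70.64/28 (14 hosts, 14 usable)


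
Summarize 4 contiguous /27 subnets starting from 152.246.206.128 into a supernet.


Original prefix: /27
Number of subnets: 4 = 2^2
New prefix = 27 - 2 = 25
Supernet: 152.246.206.128/25


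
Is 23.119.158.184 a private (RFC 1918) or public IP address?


RFC 1918 private ranges:
  10.0.0.0/8 (10.0.0.0 - 10.255.255.255)
  172.16.0.0/12 (172.16.0.0 - 172.31.255.255)
  192.168.0.0/16 (192.168.0.0 - 192.168.255.255)
Public (not in any RFC 1918 range)


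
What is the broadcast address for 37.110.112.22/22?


Network: 37.110.112.0/22
Host bits = 10
Set all host bits to 1:
Broadcast: 37.110.115.255


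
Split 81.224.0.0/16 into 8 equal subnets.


New prefix = 16 + 3 = 19
Each subnet has 8192 addresses
  81.224.0.0/19
  81.224.32.0/19
  81.224.64.0/19
  81.224.96.0/19
  81.224.128.0/19
  81.224.160.0/19
  81.224.192.0/19
  81.224.224.0/19
Subnets: 81.224.0.0/19, 81.224.32.0/19, 81.224.64.0/19, 81.224.96.0/19, 81.224.128.0/19, 81.224.160.0/19, 81.224.192.0/19, 81.224.224.0/19


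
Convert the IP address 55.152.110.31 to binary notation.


55 = 00110111
152 = 10011000
110 = 01101110
31 = 00011111
Binary: 00110111.10011000.01101110.00011111


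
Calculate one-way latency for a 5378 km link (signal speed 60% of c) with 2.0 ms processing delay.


Speed = 0.6 * 3e5 km/s = 180000 km/s
Propagation delay = 5378 / 180000 = 0.0299 s = 29.8778 ms
Processing delay = 2.0 ms
Total one-way latency = 31.8778 ms


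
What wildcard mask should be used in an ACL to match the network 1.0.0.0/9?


Subnet mask: 255.128.0.0
Wildcard = 255.255.255.255 - subnet mask
255 - 255 = 0
255 - 128 = 127
255 - 0 = 255
255 - 0 = 255
Wildcard: 0.127.255.255


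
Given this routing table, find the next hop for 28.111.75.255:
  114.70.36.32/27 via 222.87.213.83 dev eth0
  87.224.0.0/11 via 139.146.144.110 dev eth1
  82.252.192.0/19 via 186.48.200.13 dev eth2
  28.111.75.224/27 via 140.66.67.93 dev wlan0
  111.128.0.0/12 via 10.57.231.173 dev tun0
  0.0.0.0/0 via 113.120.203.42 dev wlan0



Longest prefix match for 28.111.75.255:
  /27 114.70.36.32: no
  /11 87.224.0.0: no
  /19 82.252.192.0: no
  /27 28.111.75.224: MATCH
  /12 111.128.0.0: no
  /0 0.0.0.0: MATCH
Selected: next-hop 140.66.67.93 via wlan0 (matched /27)


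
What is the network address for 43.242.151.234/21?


IP:   00101011.11110010.10010111.11101010
Mask: 11111111.11111111.11111000.00000000
AND operation:
Net:  00101011.11110010.10010000.00000000
Network: 43.242.144.0/21


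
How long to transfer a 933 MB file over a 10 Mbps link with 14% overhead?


Effective throughput = 10 * (1 - 14/100) = 8.6 Mbps
File size in Mb = 933 * 8 = 7464 Mb
Time = 7464 / 8.6
Time = 867.907 seconds


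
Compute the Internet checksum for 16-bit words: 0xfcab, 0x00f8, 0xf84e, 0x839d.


Sum all words (with carry folding):
+ 0xfcab = 0xfcab
+ 0x00f8 = 0xfda3
+ 0xf84e = 0xf5f2
+ 0x839d = 0x7990
One's complement: ~0x7990
Checksum = 0x866f


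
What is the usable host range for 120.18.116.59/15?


Network: 120.18.0.0
Broadcast: 120.19.255.255
First usable = network + 1
Last usable = broadcast - 1
Range: 120.18.0.1 to 120.19.255.254


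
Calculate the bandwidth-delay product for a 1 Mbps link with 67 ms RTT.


BDP = bandwidth * RTT
= 1 Mbps * 67 ms
= 1 * 1e6 * 67 / 1000 bits
= 67000 bits
= 8375 bytes
= 8.1787 KB
BDP = 67000 bits (8375 bytes)


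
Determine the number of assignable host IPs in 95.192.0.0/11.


Host bits = 32 - 11 = 21
Total addresses = 2^21 = 2097152
Usable = total - 2 (network and broadcast)
Usable hosts: 2097150


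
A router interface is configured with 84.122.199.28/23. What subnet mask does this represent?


/23 means 23 network bits, 9 host bits
Binary: 11111111111111111111111000000000
Mask: 255.255.254.0


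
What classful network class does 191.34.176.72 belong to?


First octet: 191
Binary: 10111111
10xxxxxx -> Class B (128-191)
Class B, default mask 255.255.0.0 (/16)


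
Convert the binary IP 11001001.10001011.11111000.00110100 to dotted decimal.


11001001 = 201
10001011 = 139
11111000 = 248
00110100 = 52
IP: 201.139.248.52


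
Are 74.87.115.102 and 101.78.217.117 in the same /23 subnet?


Mask: 255.255.254.0
74.87.115.102 AND mask = 74.87.114.0
101.78.217.117 AND mask = 101.78.216.0
No, different subnets (74.87.114.0 vs 101.78.216.0)


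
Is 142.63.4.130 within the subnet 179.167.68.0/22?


Subnet network: 179.167.68.0
Test IP AND mask: 142.63.4.0
No, 142.63.4.130 is not in 179.167.68.0/22


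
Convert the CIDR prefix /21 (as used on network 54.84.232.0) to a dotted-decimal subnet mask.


/21 means 21 network bits, 11 host bits
Binary: 11111111111111111111100000000000
Mask: 255.255.248.0


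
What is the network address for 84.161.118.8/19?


IP:   01010100.10100001.01110110.00001000
Mask: 11111111.11111111.11100000.00000000
AND operation:
Net:  01010100.10100001.01100000.00000000
Network: 84.161.96.0/19


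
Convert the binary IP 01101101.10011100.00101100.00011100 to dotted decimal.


01101101 = 109
10011100 = 156
00101100 = 44
00011100 = 28
IP: 109.156.44.28


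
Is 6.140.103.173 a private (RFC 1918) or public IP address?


RFC 1918 private ranges:
  10.0.0.0/8 (10.0.0.0 - 10.255.255.255)
  172.16.0.0/12 (172.16.0.0 - 172.31.255.255)
  192.168.0.0/16 (192.168.0.0 - 192.168.255.255)
Public (not in any RFC 1918 range)


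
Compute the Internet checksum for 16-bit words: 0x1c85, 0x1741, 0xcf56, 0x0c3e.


Sum all words (with carry folding):
+ 0x1c85 = 0x1c85
+ 0x1741 = 0x33c6
+ 0xcf56 = 0x031d
+ 0x0c3e = 0x0f5b
One's complement: ~0x0f5b
Checksum = 0xf0a4


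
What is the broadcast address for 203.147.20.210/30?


Network: 203.147.20.208/30
Host bits = 2
Set all host bits to 1:
Broadcast: 203.147.20.211


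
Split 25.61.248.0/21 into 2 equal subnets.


New prefix = 21 + 1 = 22
Each subnet has 1024 addresses
  25.61.248.0/22
  25.61.252.0/22
Subnets: 25.61.248.0/22, 25.61.252.0/22


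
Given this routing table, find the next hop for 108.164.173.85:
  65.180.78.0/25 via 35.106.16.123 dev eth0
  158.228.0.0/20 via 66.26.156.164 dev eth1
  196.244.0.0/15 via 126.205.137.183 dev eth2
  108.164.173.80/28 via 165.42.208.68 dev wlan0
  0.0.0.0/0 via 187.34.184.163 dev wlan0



Longest prefix match for 108.164.173.85:
  /25 65.180.78.0: no
  /20 158.228.0.0: no
  /15 196.244.0.0: no
  /28 108.164.173.80: MATCH
  /0 0.0.0.0: MATCH
Selected: next-hop 165.42.208.68 via wlan0 (matched /28)


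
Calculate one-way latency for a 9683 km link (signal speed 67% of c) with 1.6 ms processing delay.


Speed = 0.67 * 3e5 km/s = 201000 km/s
Propagation delay = 9683 / 201000 = 0.0482 s = 48.1741 ms
Processing delay = 1.6 ms
Total one-way latency = 49.7741 ms


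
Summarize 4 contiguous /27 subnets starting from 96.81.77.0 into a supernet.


Original prefix: /27
Number of subnets: 4 = 2^2
New prefix = 27 - 2 = 25
Supernet: 96.81.77.0/25


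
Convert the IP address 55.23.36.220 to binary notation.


55 = 00110111
23 = 00010111
36 = 00100100
220 = 11011100
Binary: 00110111.00010111.00100100.11011100


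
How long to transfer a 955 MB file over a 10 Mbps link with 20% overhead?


Effective throughput = 10 * (1 - 20/100) = 8 Mbps
File size in Mb = 955 * 8 = 7640 Mb
Time = 7640 / 8
Time = 955 seconds


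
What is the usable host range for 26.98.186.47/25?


Network: 26.98.186.0
Broadcast: 26.98.186.127
First usable = network + 1
Last usable = broadcast - 1
Range: 26.98.186.1 to 26.98.186.126


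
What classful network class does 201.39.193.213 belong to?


First octet: 201
Binary: 11001001
110xxxxx -> Class C (192-223)
Class C, default mask 255.255.255.0 (/24)


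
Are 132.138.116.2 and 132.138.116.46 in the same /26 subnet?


Mask: 255.255.255.192
132.138.116.2 AND mask = 132.138.116.0
132.138.116.46 AND mask = 132.138.116.0
Yes, same subnet (132.138.116.0)


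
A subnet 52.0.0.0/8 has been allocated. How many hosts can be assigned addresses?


Host bits = 32 - 8 = 24
Total addresses = 2^24 = 16777216
Usable = total - 2 (network and broadcast)
Usable hosts: 16777214


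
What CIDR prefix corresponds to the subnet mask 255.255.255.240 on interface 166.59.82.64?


Binary: 11111111.11111111.11111111.11110000
Count leading 1s
Prefix: /28


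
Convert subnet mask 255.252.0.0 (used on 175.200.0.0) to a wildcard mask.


Subnet mask: 255.252.0.0
Wildcard = 255.255.255.255 - subnet mask
255 - 255 = 0
255 - 252 = 3
255 - 0 = 255
255 - 0 = 255
Wildcard: 0.3.255.255


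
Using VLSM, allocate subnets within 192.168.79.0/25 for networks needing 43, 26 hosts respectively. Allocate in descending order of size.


43 hosts -> /26 (62 usable): 192.168.79.0/26
26 hosts -> /27 (30 usable): 192.168.79.64/27
Allocation: 192.168.79.0/26 (43 hosts, 62 usable); 192.168.79.64/27 (26 hosts, 30 usable)


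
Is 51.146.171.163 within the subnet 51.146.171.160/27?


Subnet network: 51.146.171.160
Test IP AND mask: 51.146.171.160
Yes, 51.146.171.163 is in 51.146.171.160/27


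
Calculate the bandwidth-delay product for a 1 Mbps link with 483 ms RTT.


BDP = bandwidth * RTT
= 1 Mbps * 483 ms
= 1 * 1e6 * 483 / 1000 bits
= 483000 bits
= 60375 bytes
= 58.96 KB
BDP = 483000 bits (60375 bytes)


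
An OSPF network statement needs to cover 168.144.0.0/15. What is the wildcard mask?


Subnet mask: 255.254.0.0
Wildcard = 255.255.255.255 - subnet mask
255 - 255 = 0
255 - 254 = 1
255 - 0 = 255
255 - 0 = 255
Wildcard: 0.1.255.255


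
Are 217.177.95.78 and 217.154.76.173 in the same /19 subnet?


Mask: 255.255.224.0
217.177.95.78 AND mask = 217.177.64.0
217.154.76.173 AND mask = 217.154.64.0
No, different subnets (217.177.64.0 vs 217.154.64.0)


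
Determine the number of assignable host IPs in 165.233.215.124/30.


Host bits = 32 - 30 = 2
Total addresses = 2^2 = 4
Usable = total - 2 (network and broadcast)
Usable hosts: 2


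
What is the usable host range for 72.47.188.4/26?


Network: 72.47.188.0
Broadcast: 72.47.188.63
First usable = network + 1
Last usable = broadcast - 1
Range: 72.47.188.1 to 72.47.188.62


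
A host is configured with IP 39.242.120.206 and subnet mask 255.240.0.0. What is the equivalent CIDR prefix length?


Binary: 11111111.11110000.00000000.00000000
Count leading 1s
Prefix: /12


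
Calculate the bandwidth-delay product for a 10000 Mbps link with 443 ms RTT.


BDP = bandwidth * RTT
= 10000 Mbps * 443 ms
= 10000 * 1e6 * 443 / 1000 bits
= 4430000000 bits
= 553750000 bytes
= 540771.4844 KB
BDP = 4430000000 bits (553750000 bytes)


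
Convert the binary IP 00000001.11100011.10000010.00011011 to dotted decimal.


00000001 = 1
11100011 = 227
10000010 = 130
00011011 = 27
IP: 1.227.130.27


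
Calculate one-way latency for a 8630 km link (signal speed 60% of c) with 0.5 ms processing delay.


Speed = 0.6 * 3e5 km/s = 180000 km/s
Propagation delay = 8630 / 180000 = 0.0479 s = 47.9444 ms
Processing delay = 0.5 ms
Total one-way latency = 48.4444 ms


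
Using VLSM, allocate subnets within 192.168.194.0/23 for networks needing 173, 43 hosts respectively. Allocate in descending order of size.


173 hosts -> /24 (254 usable): 192.168.194.0/24
43 hosts -> /26 (62 usable): 192.168.195.0/26
Allocation: 192.168.194.0/24 (173 hosts, 254 usable); 192.168.195.0/26 (43 hosts, 62 usable)


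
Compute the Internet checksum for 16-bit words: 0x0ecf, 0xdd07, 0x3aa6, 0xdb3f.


Sum all words (with carry folding):
+ 0x0ecf = 0x0ecf
+ 0xdd07 = 0xebd6
+ 0x3aa6 = 0x267d
+ 0xdb3f = 0x01bd
One's complement: ~0x01bd
Checksum = 0xfe42


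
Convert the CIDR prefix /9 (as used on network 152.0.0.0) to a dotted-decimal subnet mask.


/9 means 9 network bits, 23 host bits
Binary: 11111111100000000000000000000000
Mask: 255.128.0.0


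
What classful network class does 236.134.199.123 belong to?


First octet: 236
Binary: 11101100
1110xxxx -> Class D (224-239)
Class D (multicast), default mask N/A


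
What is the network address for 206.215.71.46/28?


IP:   11001110.11010111.01000111.00101110
Mask: 11111111.11111111.11111111.11110000
AND operation:
Net:  11001110.11010111.01000111.00100000
Network: 206.215.71.32/28


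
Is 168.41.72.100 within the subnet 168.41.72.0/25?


Subnet network: 168.41.72.0
Test IP AND mask: 168.41.72.0
Yes, 168.41.72.100 is in 168.41.72.0/25


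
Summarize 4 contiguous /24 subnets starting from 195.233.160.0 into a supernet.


Original prefix: /24
Number of subnets: 4 = 2^2
New prefix = 24 - 2 = 22
Supernet: 195.233.160.0/22


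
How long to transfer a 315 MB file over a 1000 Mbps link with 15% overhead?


Effective throughput = 1000 * (1 - 15/100) = 850 Mbps
File size in Mb = 315 * 8 = 2520 Mb
Time = 2520 / 850
Time = 2.9647 seconds


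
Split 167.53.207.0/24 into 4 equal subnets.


New prefix = 24 + 2 = 26
Each subnet has 64 addresses
  167.53.207.0/26
  167.53.207.64/26
  167.53.207.128/26
  167.53.207.192/26
Subnets: 167.53.207.0/26, 167.53.207.64/26, 167.53.207.128/26, 167.53.207.192/26


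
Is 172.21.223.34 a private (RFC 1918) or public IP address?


RFC 1918 private ranges:
  10.0.0.0/8 (10.0.0.0 - 10.255.255.255)
  172.16.0.0/12 (172.16.0.0 - 172.31.255.255)
  192.168.0.0/16 (192.168.0.0 - 192.168.255.255)
Private (in 172.16.0.0/12)


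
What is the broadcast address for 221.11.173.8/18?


Network: 221.11.128.0/18
Host bits = 14
Set all host bits to 1:
Broadcast: 221.11.191.255


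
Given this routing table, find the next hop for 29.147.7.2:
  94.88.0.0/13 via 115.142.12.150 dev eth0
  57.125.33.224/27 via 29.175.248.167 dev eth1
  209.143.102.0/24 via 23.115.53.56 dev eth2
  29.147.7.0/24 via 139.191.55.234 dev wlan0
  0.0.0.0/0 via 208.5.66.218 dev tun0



Longest prefix match for 29.147.7.2:
  /13 94.88.0.0: no
  /27 57.125.33.224: no
  /24 209.143.102.0: no
  /24 29.147.7.0: MATCH
  /0 0.0.0.0: MATCH
Selected: next-hop 139.191.55.234 via wlan0 (matched /24)


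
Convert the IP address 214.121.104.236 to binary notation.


214 = 11010110
121 = 01111001
104 = 01101000
236 = 11101100
Binary: 11010110.01111001.01101000.11101100


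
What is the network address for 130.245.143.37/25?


IP:   10000010.11110101.10001111.00100101
Mask: 11111111.11111111.11111111.10000000
AND operation:
Net:  10000010.11110101.10001111.00000000
Network: 130.245.143.0/25


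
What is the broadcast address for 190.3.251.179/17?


Network: 190.3.128.0/17
Host bits = 15
Set all host bits to 1:
Broadcast: 190.3.255.255


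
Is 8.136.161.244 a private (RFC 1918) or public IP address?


RFC 1918 private ranges:
  10.0.0.0/8 (10.0.0.0 - 10.255.255.255)
  172.16.0.0/12 (172.16.0.0 - 172.31.255.255)
  192.168.0.0/16 (192.168.0.0 - 192.168.255.255)
Public (not in any RFC 1918 range)


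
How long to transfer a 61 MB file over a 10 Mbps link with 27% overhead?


Effective throughput = 10 * (1 - 27/100) = 7.3 Mbps
File size in Mb = 61 * 8 = 488 Mb
Time = 488 / 7.3
Time = 66.8493 seconds


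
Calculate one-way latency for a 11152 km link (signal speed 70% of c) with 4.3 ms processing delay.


Speed = 0.7 * 3e5 km/s = 210000 km/s
Propagation delay = 11152 / 210000 = 0.0531 s = 53.1048 ms
Processing delay = 4.3 ms
Total one-way latency = 57.4048 ms


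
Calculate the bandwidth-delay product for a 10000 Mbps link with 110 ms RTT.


BDP = bandwidth * RTT
= 10000 Mbps * 110 ms
= 10000 * 1e6 * 110 / 1000 bits
= 1100000000 bits
= 137500000 bytes
= 134277.3438 KB
BDP = 1100000000 bits (137500000 bytes)


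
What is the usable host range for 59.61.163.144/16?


Network: 59.61.0.0
Broadcast: 59.61.255.255
First usable = network + 1
Last usable = broadcast - 1
Range: 59.61.0.1 to 59.61.255.254


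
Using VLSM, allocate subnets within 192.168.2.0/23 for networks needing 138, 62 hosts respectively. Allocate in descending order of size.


138 hosts -> /24 (254 usable): 192.168.2.0/24
62 hosts -> /26 (62 usable): 192.168.3.0/26
Allocation: 192.168.2.0/24 (138 hosts, 254 usable); 192.168.3.0/26 (62 hosts, 62 usable)


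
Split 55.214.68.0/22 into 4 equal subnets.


New prefix = 22 + 2 = 24
Each subnet has 256 addresses
  55.214.68.0/24
  55.214.69.0/24
  55.214.70.0/24
  55.214.71.0/24
Subnets: 55.214.68.0/24, 55.214.69.0/24, 55.214.70.0/24, 55.214.71.0/24


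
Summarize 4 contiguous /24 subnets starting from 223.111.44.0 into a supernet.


Original prefix: /24
Number of subnets: 4 = 2^2
New prefix = 24 - 2 = 22
Supernet: 223.111.44.0/22


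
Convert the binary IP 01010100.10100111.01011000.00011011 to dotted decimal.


01010100 = 84
10100111 = 167
01011000 = 88
00011011 = 27
IP: 84.167.88.27


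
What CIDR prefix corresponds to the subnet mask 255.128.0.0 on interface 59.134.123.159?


Binary: 11111111.10000000.00000000.00000000
Count leading 1s
Prefix: /9


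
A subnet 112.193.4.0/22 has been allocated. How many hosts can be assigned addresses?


Host bits = 32 - 22 = 10
Total addresses = 2^10 = 1024
Usable = total - 2 (network and broadcast)
Usable hosts: 1022


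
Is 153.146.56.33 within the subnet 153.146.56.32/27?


Subnet network: 153.146.56.32
Test IP AND mask: 153.146.56.32
Yes, 153.146.56.33 is in 153.146.56.32/27


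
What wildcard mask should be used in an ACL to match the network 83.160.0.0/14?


Subnet mask: 255.252.0.0
Wildcard = 255.255.255.255 - subnet mask
255 - 255 = 0
255 - 252 = 3
255 - 0 = 255
255 - 0 = 255
Wildcard: 0.3.255.255


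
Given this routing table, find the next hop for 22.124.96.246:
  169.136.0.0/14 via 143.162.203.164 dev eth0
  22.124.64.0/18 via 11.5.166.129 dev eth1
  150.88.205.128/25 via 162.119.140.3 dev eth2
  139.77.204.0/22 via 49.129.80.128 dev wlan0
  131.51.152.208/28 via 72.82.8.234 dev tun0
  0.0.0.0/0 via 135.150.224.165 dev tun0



Longest prefix match for 22.124.96.246:
  /14 169.136.0.0: no
  /18 22.124.64.0: MATCH
  /25 150.88.205.128: no
  /22 139.77.204.0: no
  /28 131.51.152.208: no
  /0 0.0.0.0: MATCH
Selected: next-hop 11.5.166.129 via eth1 (matched /18)


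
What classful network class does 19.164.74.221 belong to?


First octet: 19
Binary: 00010011
0xxxxxxx -> Class A (1-126)
Class A, default mask 255.0.0.0 (/8)


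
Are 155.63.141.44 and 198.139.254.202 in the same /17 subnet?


Mask: 255.255.128.0
155.63.141.44 AND mask = 155.63.128.0
198.139.254.202 AND mask = 198.139.128.0
No, different subnets (155.63.128.0 vs 198.139.128.0)


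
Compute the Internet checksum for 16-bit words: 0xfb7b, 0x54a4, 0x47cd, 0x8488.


Sum all words (with carry folding):
+ 0xfb7b = 0xfb7b
+ 0x54a4 = 0x5020
+ 0x47cd = 0x97ed
+ 0x8488 = 0x1c76
One's complement: ~0x1c76
Checksum = 0xe389


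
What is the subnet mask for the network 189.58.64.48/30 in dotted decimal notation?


/30 means 30 network bits, 2 host bits
Binary: 11111111111111111111111111111100
Mask: 255.255.255.252


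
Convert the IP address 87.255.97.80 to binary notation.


87 = 01010111
255 = 11111111
97 = 01100001
80 = 01010000
Binary: 01010111.11111111.01100001.01010000


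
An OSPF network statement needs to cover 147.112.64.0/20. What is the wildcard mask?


Subnet mask: 255.255.240.0
Wildcard = 255.255.255.255 - subnet mask
255 - 255 = 0
255 - 255 = 0
255 - 240 = 15
255 - 0 = 255
Wildcard: 0.0.15.255


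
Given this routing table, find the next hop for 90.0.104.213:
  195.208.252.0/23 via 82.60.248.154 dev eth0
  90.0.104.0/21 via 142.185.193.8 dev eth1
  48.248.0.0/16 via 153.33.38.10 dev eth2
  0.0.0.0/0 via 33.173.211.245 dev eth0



Longest prefix match for 90.0.104.213:
  /23 195.208.252.0: no
  /21 90.0.104.0: MATCH
  /16 48.248.0.0: no
  /0 0.0.0.0: MATCH
Selected: next-hop 142.185.193.8 via eth1 (matched /21)


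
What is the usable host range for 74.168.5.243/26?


Network: 74.168.5.192
Broadcast: 74.168.5.255
First usable = network + 1
Last usable = broadcast - 1
Range: 74.168.5.193 to 74.168.5.254


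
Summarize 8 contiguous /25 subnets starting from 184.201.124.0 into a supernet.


Original prefix: /25
Number of subnets: 8 = 2^3
New prefix = 25 - 3 = 22
Supernet: 184.201.124.0/22


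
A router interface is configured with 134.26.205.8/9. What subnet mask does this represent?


/9 means 9 network bits, 23 host bits
Binary: 11111111100000000000000000000000
Mask: 255.128.0.0


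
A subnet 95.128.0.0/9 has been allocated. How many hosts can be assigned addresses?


Host bits = 32 - 9 = 23
Total addresses = 2^23 = 8388608
Usable = total - 2 (network and broadcast)
Usable hosts: 8388606


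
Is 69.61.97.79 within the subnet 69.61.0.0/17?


Subnet network: 69.61.0.0
Test IP AND mask: 69.61.0.0
Yes, 69.61.97.79 is in 69.61.0.0/17


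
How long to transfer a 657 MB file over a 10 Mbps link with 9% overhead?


Effective throughput = 10 * (1 - 9/100) = 9.1 Mbps
File size in Mb = 657 * 8 = 5256 Mb
Time = 5256 / 9.1
Time = 577.5824 seconds


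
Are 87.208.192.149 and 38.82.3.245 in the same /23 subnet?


Mask: 255.255.254.0
87.208.192.149 AND mask = 87.208.192.0
38.82.3.245 AND mask = 38.82.2.0
No, different subnets (87.208.192.0 vs 38.82.2.0)


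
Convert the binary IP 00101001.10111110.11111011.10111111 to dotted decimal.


00101001 = 41
10111110 = 190
11111011 = 251
10111111 = 191
IP: 41.190.251.191


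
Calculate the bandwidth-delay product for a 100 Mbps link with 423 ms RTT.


BDP = bandwidth * RTT
= 100 Mbps * 423 ms
= 100 * 1e6 * 423 / 1000 bits
= 42300000 bits
= 5287500 bytes
= 5163.5742 KB
BDP = 42300000 bits (5287500 bytes)


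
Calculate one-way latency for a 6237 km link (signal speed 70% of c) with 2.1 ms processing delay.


Speed = 0.7 * 3e5 km/s = 210000 km/s
Propagation delay = 6237 / 210000 = 0.0297 s = 29.7 ms
Processing delay = 2.1 ms
Total one-way latency = 31.8 ms


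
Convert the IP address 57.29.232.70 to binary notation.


57 = 00111001
29 = 00011101
232 = 11101000
70 = 01000110
Binary: 00111001.00011101.11101000.01000110


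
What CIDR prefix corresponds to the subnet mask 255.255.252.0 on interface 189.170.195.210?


Binary: 11111111.11111111.11111100.00000000
Count leading 1s
Prefix: /22


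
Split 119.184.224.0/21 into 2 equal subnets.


New prefix = 21 + 1 = 22
Each subnet has 1024 addresses
  119.184.224.0/22
  119.184.228.0/22
Subnets: 119.184.224.0/22, 119.184.228.0/22


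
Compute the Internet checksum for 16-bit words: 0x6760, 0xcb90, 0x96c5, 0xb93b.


Sum all words (with carry folding):
+ 0x6760 = 0x6760
+ 0xcb90 = 0x32f1
+ 0x96c5 = 0xc9b6
+ 0xb93b = 0x82f2
One's complement: ~0x82f2
Checksum = 0x7d0d


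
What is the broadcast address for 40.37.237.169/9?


Network: 40.0.0.0/9
Host bits = 23
Set all host bits to 1:
Broadcast: 40.127.255.255


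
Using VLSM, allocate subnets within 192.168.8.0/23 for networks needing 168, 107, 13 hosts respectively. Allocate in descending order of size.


168 hosts -> /24 (254 usable): 192.168.8.0/24
107 hosts -> /25 (126 usable): 192.168.9.0/25
13 hosts -> /28 (14 usable): 192.168.9.128/28
Allocation: 192.168.8.0/24 (168 hosts, 254 usable); 192.168.9.0/25 (107 hosts, 126 usable); 192.168.9.128/28 (13 hosts, 14 usable)


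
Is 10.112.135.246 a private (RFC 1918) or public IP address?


RFC 1918 private ranges:
  10.0.0.0/8 (10.0.0.0 - 10.255.255.255)
  172.16.0.0/12 (172.16.0.0 - 172.31.255.255)
  192.168.0.0/16 (192.168.0.0 - 192.168.255.255)
Private (in 10.0.0.0/8)


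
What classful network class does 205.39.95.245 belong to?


First octet: 205
Binary: 11001101
110xxxxx -> Class C (192-223)
Class C, default mask 255.255.255.0 (/24)


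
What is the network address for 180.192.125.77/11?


IP:   10110100.11000000.01111101.01001101
Mask: 11111111.11100000.00000000.00000000
AND operation:
Net:  10110100.11000000.00000000.00000000
Network: 180.192.0.0/11


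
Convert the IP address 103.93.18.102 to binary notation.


103 = 01100111
93 = 01011101
18 = 00010010
102 = 01100110
Binary: 01100111.01011101.00010010.01100110


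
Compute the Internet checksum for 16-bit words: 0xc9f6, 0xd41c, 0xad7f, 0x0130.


Sum all words (with carry folding):
+ 0xc9f6 = 0xc9f6
+ 0xd41c = 0x9e13
+ 0xad7f = 0x4b93
+ 0x0130 = 0x4cc3
One's complement: ~0x4cc3
Checksum = 0xb33c


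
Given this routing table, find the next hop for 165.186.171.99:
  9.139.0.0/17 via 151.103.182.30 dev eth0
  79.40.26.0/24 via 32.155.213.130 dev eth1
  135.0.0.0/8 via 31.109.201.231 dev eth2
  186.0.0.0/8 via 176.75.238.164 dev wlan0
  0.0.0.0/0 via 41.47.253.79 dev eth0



Longest prefix match for 165.186.171.99:
  /17 9.139.0.0: no
  /24 79.40.26.0: no
  /8 135.0.0.0: no
  /8 186.0.0.0: no
  /0 0.0.0.0: MATCH
Selected: next-hop 41.47.253.79 via eth0 (matched /0)


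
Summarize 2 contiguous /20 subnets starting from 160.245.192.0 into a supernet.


Original prefix: /20
Number of subnets: 2 = 2^1
New prefix = 20 - 1 = 19
Supernet: 160.245.192.0/19


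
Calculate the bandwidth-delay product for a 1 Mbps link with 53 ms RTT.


BDP = bandwidth * RTT
= 1 Mbps * 53 ms
= 1 * 1e6 * 53 / 1000 bits
= 53000 bits
= 6625 bytes
= 6.4697 KB
BDP = 53000 bits (6625 bytes)


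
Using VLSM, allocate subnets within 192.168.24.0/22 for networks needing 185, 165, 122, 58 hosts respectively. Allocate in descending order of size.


185 hosts -> /24 (254 usable): 192.168.24.0/24
165 hosts -> /24 (254 usable): 192.168.25.0/24
122 hosts -> /25 (126 usable): 192.168.26.0/25
58 hosts -> /26 (62 usable): 192.168.26.128/26
Allocation: 192.168.24.0/24 (185 hosts, 254 usable); 192.168.25.0/24 (165 hosts, 254 usable); 192.168.26.0/25 (122 hosts, 126 usable); 192.168.26.128/26 (58 hosts, 62 usable)


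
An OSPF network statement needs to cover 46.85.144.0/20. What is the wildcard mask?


Subnet mask: 255.255.240.0
Wildcard = 255.255.255.255 - subnet mask
255 - 255 = 0
255 - 255 = 0
255 - 240 = 15
255 - 0 = 255
Wildcard: 0.0.15.255


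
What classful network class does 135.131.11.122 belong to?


First octet: 135
Binary: 10000111
10xxxxxx -> Class B (128-191)
Class B, default mask 255.255.0.0 (/16)


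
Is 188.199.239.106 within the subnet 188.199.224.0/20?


Subnet network: 188.199.224.0
Test IP AND mask: 188.199.224.0
Yes, 188.199.239.106 is in 188.199.224.0/20


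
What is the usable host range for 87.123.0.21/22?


Network: 87.123.0.0
Broadcast: 87.123.3.255
First usable = network + 1
Last usable = broadcast - 1
Range: 87.123.0.1 to 87.123.3.254


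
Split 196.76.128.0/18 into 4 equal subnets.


New prefix = 18 + 2 = 20
Each subnet has 4096 addresses
  196.76.128.0/20
  196.76.144.0/20
  196.76.160.0/20
  196.76.176.0/20
Subnets: 196.76.128.0/20, 196.76.144.0/20, 196.76.160.0/20, 196.76.176.0/20


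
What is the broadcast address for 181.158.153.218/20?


Network: 181.158.144.0/20
Host bits = 12
Set all host bits to 1:
Broadcast: 181.158.159.255
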